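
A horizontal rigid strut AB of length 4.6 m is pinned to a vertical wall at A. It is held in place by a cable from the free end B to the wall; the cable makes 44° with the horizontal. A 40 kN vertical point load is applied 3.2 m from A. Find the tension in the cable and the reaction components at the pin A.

ΣM about A: T·sin44°·4.6 − 40·3.2 = 0 → T = 128/(4.6·0.694658) = 40.0572 ≈ 40.06 kN.
ΣF_x = 0: A_x − T·cos44° = 0 → A_x = 40.0572 × 0.71934 = 28.81 kN.
ΣF_y = 0: A_y + T·sin44° − 40 = 0 → A_y = 40 − 40.0572 × 0.694658 = 12.17 kN.

T = 40.06 kN, A_x = 28.81 kN, A_y = 12.17 kN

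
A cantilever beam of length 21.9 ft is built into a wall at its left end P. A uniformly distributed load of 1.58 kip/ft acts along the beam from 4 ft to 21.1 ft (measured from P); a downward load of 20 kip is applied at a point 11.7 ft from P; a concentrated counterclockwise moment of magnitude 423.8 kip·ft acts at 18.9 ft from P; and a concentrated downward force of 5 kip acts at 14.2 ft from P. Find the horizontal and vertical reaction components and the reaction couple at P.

P_x = 0, P_y = 52.02 kip, M_P = 220.3 kip·ft

Resultant of the distributed load: 1.58 × 17.1 = 27.018 kip at 12.55 ft from P.
ΣF_x = 0: P_x = 0.
ΣF_y = 0: P_y − 1.58·17.1 − 20 − 5 = 0 → P_y = 52.02 kip.
ΣM about P: M_P − (1.58·17.1)·12.55 − 20·11.7 + 423.8 − 5·14.2 = 0 → M_P = 220.3 kip·ft.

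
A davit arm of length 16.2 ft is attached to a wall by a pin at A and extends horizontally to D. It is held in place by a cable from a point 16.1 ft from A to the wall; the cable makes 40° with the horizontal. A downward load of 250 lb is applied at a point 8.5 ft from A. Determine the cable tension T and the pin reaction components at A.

T = 205.3 lb, A_x = 157.3 lb, A_y = 118.0 lb

ΣM about A: T·sin40°·16.1 − 250·8.5 = 0 → T = 2125/(16.1·0.642788) = 205.336 ≈ 205.3 lb.
ΣF_x = 0: A_x − T·cos40° = 0 → A_x = 205.336 × 0.766044 = 157.3 lb.
ΣF_y = 0: A_y + T·sin40° − 250 = 0 → A_y = 250 − 205.336 × 0.642788 = 118.0 lb.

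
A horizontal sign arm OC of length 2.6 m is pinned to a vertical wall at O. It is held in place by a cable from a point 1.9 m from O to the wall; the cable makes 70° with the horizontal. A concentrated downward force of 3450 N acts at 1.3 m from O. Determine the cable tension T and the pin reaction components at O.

T = 2512 N, O_x = 859.2 N, O_y = 1089 N

ΣM about O: T·sin70°·1.9 − 3450·1.3 = 0 → T = 4485/(1.9·0.939693) = 2512.02 ≈ 2512 N.
ΣF_x = 0: O_x − T·cos70° = 0 → O_x = 2512.02 × 0.34202 = 859.2 N.
ΣF_y = 0: O_y + T·sin70° − 3450 = 0 → O_y = 3450 − 2512.02 × 0.939693 = 1089 N.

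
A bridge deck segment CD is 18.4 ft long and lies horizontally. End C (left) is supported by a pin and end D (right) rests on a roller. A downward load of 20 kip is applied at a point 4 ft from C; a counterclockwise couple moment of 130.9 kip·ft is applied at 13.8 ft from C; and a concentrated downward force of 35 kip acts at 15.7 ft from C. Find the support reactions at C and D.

ΣM about C: D_y·18.4 − 20·4 + 130.9 − 35·15.7 = 0 → D_y = 498.6/18.4 = 27.0978 ≈ 27.10 kip.
ΣF_y = 0: C_y + 27.0978 − 20 − 35 = 0 → C_y = 27.90 kip.
ΣF_x = 0: no horizontal applied forces, so C_x = 0.

C_x = 0, C_y = 27.90 kip, D_y = 27.10 kip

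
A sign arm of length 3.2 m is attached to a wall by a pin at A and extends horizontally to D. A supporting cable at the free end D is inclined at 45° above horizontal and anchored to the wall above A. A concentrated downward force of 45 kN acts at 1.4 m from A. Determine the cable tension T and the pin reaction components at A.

T = 27.84 kN, A_x = 19.69 kN, A_y = 25.31 kN

ΣM about A: T·sin45°·3.2 − 45·1.4 = 0 → T = 63/(3.2·0.707107) = 27.8423 ≈ 27.84 kN.
ΣF_x = 0: A_x − T·cos45° = 0 → A_x = 27.8423 × 0.707107 = 19.69 kN.
ΣF_y = 0: A_y + T·sin45° − 45 = 0 → A_y = 45 − 27.8423 × 0.707107 = 25.31 kN.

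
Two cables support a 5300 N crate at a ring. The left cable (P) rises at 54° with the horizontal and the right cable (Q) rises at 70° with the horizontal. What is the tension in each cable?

ΣF_x = 0: −T_P·cos54° + T_Q·cos70° = 0 → T_Q = 1.71857·T_P.
ΣF_y = 0: T_P·sin54° + T_Q·sin70° = 5300.
Substitute: T_P·(0.809017 + 1.71857·0.939693) = 5300 → T_P = 2186.52 ≈ 2187 N.
Then T_Q = 1.71857 × 2186.52 = 3758 N.

T_P = 2187 N, T_Q = 3758 N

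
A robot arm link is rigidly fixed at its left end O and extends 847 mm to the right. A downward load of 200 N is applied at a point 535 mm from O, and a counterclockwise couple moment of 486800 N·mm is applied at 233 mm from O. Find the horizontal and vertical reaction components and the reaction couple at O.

ΣF_x = 0: O_x = 0.
ΣF_y = 0: O_y − 200 = 0 → O_y = 200.0 N.
ΣM about O: M_O − 200·535 + 486800 = 0 → M_O = -379800 N·mm.

O_x = 0, O_y = 200.0 N, M_O = -379800 N·mm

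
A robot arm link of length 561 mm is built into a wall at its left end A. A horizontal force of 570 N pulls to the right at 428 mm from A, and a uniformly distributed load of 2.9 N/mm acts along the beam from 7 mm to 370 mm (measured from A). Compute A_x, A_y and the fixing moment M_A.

A_x = -570.0 N, A_y = 1053 N, M_A = 198400 N·mm

Resultant of the distributed load: 2.9 × 363 = 1052.7 N at 188.5 mm from A.
ΣF_x = 0: A_x + 570 = 0 → A_x = -570.0 N.
ΣF_y = 0: A_y − 2.9·363 = 0 → A_y = 1053 N.
ΣM about A: M_A − (2.9·363)·188.5 = 0 → M_A = 198400 N·mm.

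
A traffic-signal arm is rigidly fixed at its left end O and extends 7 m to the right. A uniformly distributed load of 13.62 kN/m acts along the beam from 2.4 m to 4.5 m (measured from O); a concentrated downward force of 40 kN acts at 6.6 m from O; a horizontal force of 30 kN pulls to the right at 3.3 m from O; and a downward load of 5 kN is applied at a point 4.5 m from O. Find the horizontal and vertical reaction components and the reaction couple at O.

Resultant of the distributed load: 13.62 × 2.1 = 28.602 kN at 3.45 m from O.
ΣF_x = 0: O_x + 30 = 0 → O_x = -30.00 kN.
ΣF_y = 0: O_y − 13.62·2.1 − 40 − 5 = 0 → O_y = 73.60 kN.
ΣM about O: M_O − (13.62·2.1)·3.45 − 40·6.6 − 5·4.5 = 0 → M_O = 385.2 kN·m.

O_x = -30.00 kN, O_y = 73.60 kN, M_O = 385.2 kN·m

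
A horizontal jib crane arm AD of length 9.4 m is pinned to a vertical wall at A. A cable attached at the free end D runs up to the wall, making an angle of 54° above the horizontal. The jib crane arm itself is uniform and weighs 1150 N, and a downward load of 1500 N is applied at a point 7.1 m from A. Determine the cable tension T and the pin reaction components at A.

T = 2111 N, A_x = 1241 N, A_y = 942.0 N

ΣM about A: T·sin54°·9.4 − 1150·4.7 − 1500·7.1 = 0 → T = 16055/(9.4·0.809017) = 2111.18 ≈ 2111 N.
ΣF_x = 0: A_x − T·cos54° = 0 → A_x = 2111.18 × 0.587785 = 1241 N.
ΣF_y = 0: A_y + T·sin54° − 1150 − 1500 = 0 → A_y = 2650 − 2111.18 × 0.809017 = 942.0 N.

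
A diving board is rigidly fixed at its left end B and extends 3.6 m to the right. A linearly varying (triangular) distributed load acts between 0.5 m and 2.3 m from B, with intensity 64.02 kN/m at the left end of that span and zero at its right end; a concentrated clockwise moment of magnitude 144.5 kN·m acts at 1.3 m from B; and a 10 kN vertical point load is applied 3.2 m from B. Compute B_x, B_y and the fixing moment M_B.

B_x = 0, B_y = 67.62 kN, M_B = 239.9 kN·m

Resultant of the triangular load: ½ × 64.02 × 1.8 = 57.618 kN, acting at 1.1 m from B (one-third of the span from the peak).
ΣF_x = 0: B_x = 0.
ΣF_y = 0: B_y − ½·64.02·1.8 − 10 = 0 → B_y = 67.62 kN.
ΣM about B: M_B − (½·64.02·1.8)·1.1 − 144.5 − 10·3.2 = 0 → M_B = 239.9 kN·m.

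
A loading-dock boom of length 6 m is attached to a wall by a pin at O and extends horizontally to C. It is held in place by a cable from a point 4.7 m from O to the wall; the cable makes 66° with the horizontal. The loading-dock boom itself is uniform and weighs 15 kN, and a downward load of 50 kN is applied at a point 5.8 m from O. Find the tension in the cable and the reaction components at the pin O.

T = 78.02 kN, O_x = 31.73 kN, O_y = -6.277 kN

ΣM about O: T·sin66°·4.7 − 15·3 − 50·5.8 = 0 → T = 335/(4.7·0.913545) = 78.022 ≈ 78.02 kN.
ΣF_x = 0: O_x − T·cos66° = 0 → O_x = 78.022 × 0.406737 = 31.73 kN.
ΣF_y = 0: O_y + T·sin66° − 15 − 50 = 0 → O_y = 65 − 78.022 × 0.913545 = -6.277 kN.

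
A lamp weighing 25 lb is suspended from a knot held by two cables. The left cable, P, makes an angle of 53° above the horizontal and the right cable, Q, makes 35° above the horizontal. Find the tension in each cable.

T_P = 20.49 lb, T_Q = 15.05 lb

ΣF_x = 0: −T_P·cos53° + T_Q·cos35° = 0 → T_Q = 0.73468·T_P.
ΣF_y = 0: T_P·sin53° + T_Q·sin35° = 25.
Substitute: T_P·(0.798636 + 0.73468·0.573576) = 25 → T_P = 20.4913 ≈ 20.49 lb.
Then T_Q = 0.73468 × 20.4913 = 15.05 lb.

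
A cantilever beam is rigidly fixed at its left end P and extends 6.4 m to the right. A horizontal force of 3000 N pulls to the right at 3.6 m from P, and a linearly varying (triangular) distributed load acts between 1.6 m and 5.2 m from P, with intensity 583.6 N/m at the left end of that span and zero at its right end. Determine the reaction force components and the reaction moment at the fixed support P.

Resultant of the triangular load: ½ × 583.6 × 3.6 = 1050.48 N, acting at 2.8 m from P (one-third of the span from the peak).
ΣF_x = 0: P_x + 3000 = 0 → P_x = -3000 N.
ΣF_y = 0: P_y − ½·583.6·3.6 = 0 → P_y = 1050 N.
ΣM about P: M_P − (½·583.6·3.6)·2.8 = 0 → M_P = 2941 N·m.

P_x = -3000 N, P_y = 1050 N, M_P = 2941 N·m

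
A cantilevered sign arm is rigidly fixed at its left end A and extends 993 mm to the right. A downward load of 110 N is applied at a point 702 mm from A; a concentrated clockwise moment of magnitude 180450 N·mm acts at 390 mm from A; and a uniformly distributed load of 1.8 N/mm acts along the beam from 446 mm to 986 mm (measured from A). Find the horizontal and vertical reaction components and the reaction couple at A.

A_x = 0, A_y = 1082 N, M_A = 953600 N·mm

Resultant of the distributed load: 1.8 × 540 = 972 N at 716 mm from A.
ΣF_x = 0: A_x = 0.
ΣF_y = 0: A_y − 110 − 1.8·540 = 0 → A_y = 1082 N.
ΣM about A: M_A − 110·702 − 180450 − (1.8·540)·716 = 0 → M_A = 953600 N·mm.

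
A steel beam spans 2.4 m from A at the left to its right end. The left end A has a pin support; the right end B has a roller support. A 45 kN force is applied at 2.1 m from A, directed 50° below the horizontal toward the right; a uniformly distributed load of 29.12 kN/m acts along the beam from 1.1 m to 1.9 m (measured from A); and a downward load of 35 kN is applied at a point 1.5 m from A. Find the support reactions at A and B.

A_x = -28.93 kN, A_y = 26.17 kN, B_y = 66.60 kN

Resultant of the distributed load: 29.12 × 0.8 = 23.296 kN at 1.5 m from A.
Moments about A: B_y·2.4 − 45·sin50°·2.1 − (29.12·0.8)·1.5 − 35·1.5 = 0 → B_y = 159.835/2.4 = 66.5979 ≈ 66.60 kN.
ΣF_y = 0: A_y + 66.5979 − 45·sin50° − 29.12·0.8 − 35 = 0 → A_y = 26.17 kN.
ΣF_x = 0: A_x + 45·cos50° = 0 → A_x = -28.93 kN.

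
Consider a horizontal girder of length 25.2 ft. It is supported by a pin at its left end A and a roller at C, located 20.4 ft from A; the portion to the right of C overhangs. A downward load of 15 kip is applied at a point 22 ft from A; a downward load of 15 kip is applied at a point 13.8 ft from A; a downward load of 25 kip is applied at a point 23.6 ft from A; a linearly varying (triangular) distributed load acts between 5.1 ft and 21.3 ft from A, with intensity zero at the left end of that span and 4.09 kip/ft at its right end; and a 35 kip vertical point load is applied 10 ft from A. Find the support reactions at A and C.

Resultant of the triangular load: ½ × 4.09 × 16.2 = 33.129 kip, acting at 15.9 ft from A (one-third of the span from the peak).
ΣM about A: C_y·20.4 − 15·22 − 15·13.8 − 25·23.6 − (½·4.09·16.2)·15.9 − 35·10 = 0 → C_y = 2003.7511/20.4 = 98.2231 ≈ 98.22 kip.
ΣF_y = 0: A_y + 98.2231 − 15 − 15 − 25 − ½·4.09·16.2 − 35 = 0 → A_y = 24.91 kip.
ΣF_x = 0: no horizontal applied forces, so A_x = 0.

A_x = 0, A_y = 24.91 kip, C_y = 98.22 kip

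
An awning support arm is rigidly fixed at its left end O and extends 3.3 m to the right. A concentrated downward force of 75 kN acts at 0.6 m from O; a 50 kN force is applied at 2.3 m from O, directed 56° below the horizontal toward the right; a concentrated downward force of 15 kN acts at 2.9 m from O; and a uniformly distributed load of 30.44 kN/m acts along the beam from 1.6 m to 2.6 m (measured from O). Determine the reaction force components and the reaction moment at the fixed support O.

O_x = -27.96 kN, O_y = 161.9 kN, M_O = 247.8 kN·m

Resultant of the distributed load: 30.44 × 1 = 30.44 kN at 2.1 m from O.
ΣF_x = 0: O_x + 50·cos56° = 0 → O_x = -27.96 kN.
ΣF_y = 0: O_y − 75 − 50·sin56° − 15 − 30.44·1 = 0 → O_y = 161.9 kN.
ΣM about O: M_O − 75·0.6 − 50·sin56°·2.3 − 15·2.9 − (30.44·1)·2.1 = 0 → M_O = 247.8 kN·m.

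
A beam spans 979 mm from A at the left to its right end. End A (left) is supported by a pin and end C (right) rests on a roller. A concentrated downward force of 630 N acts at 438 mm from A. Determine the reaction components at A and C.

Taking moments about A: C_y·979 − 630·438 = 0 → C_y = 275940/979 = 281.859 ≈ 281.9 N.
ΣF_y = 0: A_y + 281.859 − 630 = 0 → A_y = 348.1 N.
ΣF_x = 0: no horizontal applied forces, so A_x = 0.

A_x = 0, A_y = 348.1 N, C_y = 281.9 N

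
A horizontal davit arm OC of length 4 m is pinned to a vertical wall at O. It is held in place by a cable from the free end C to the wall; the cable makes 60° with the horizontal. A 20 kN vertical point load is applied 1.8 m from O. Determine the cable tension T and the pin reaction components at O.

ΣM about O: T·sin60°·4 − 20·1.8 = 0 → T = 36/(4·0.866025) = 10.3923 ≈ 10.39 kN.
ΣF_x = 0: O_x − T·cos60° = 0 → O_x = 10.3923 × 0.5 = 5.196 kN.
ΣF_y = 0: O_y + T·sin60° − 20 = 0 → O_y = 20 − 10.3923 × 0.866025 = 11.00 kN.

T = 10.39 kN, O_x = 5.196 kN, O_y = 11.00 kN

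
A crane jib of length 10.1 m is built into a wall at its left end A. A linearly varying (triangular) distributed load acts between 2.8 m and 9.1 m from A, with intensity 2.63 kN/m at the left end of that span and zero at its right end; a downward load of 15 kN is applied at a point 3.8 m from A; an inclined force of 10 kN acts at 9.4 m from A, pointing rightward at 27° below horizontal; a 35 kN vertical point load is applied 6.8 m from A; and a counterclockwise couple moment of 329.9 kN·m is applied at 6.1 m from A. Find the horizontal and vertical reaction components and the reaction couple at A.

Resultant of the triangular load: ½ × 2.63 × 6.3 = 8.2845 kN, acting at 4.9 m from A (one-third of the span from the peak).
ΣF_x = 0: A_x + 10·cos27° = 0 → A_x = -8.910 kN.
ΣF_y = 0: A_y − ½·2.63·6.3 − 15 − 10·sin27° − 35 = 0 → A_y = 62.82 kN.
ΣM about A: M_A − (½·2.63·6.3)·4.9 − 15·3.8 − 10·sin27°·9.4 − 35·6.8 + 329.9 = 0 → M_A = 48.37 kN·m.

A_x = -8.910 kN, A_y = 62.82 kN, M_A = 48.37 kN·m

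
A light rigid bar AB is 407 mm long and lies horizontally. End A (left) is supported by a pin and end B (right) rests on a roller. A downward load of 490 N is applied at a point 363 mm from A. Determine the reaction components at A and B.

Taking moments about A: B_y·407 − 490·363 = 0 → B_y = 177870/407 = 437.027 ≈ 437.0 N.
ΣF_y = 0: A_y + 437.027 − 490 = 0 → A_y = 52.97 N.
ΣF_x = 0: no horizontal applied forces, so A_x = 0.

A_x = 0, A_y = 52.97 N, B_y = 437.0 N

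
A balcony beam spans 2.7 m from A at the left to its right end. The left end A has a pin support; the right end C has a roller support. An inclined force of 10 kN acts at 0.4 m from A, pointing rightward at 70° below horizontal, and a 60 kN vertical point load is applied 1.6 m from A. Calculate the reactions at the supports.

A_x = -3.420 kN, A_y = 32.45 kN, C_y = 36.95 kN

ΣM about A: C_y·2.7 − 10·sin70°·0.4 − 60·1.6 = 0 → C_y = 99.7588/2.7 = 36.9477 ≈ 36.95 kN.
ΣF_y = 0: A_y + 36.9477 − 10·sin70° − 60 = 0 → A_y = 32.45 kN.
ΣF_x = 0: A_x + 10·cos70° = 0 → A_x = -3.420 kN.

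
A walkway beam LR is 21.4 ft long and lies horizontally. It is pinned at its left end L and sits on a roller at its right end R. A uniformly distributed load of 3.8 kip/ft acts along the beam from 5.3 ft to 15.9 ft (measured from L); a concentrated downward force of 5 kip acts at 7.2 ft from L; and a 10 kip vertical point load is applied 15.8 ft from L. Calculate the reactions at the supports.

Resultant of the distributed load: 3.8 × 10.6 = 40.28 kip at 10.6 ft from L.
Moments about L: R_y·21.4 − (3.8·10.6)·10.6 − 5·7.2 − 10·15.8 = 0 → R_y = 620.968/21.4 = 29.0172 ≈ 29.02 kip.
ΣF_y = 0: L_y + 29.0172 − 3.8·10.6 − 5 − 10 = 0 → L_y = 26.26 kip.
ΣF_x = 0: no horizontal applied forces, so L_x = 0.

L_x = 0, L_y = 26.26 kip, R_y = 29.02 kip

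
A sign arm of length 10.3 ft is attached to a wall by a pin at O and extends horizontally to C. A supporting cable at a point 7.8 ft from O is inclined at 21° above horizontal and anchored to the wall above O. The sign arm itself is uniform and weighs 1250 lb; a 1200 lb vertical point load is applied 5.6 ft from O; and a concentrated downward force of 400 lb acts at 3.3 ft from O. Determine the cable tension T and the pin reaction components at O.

T = 5179 lb, O_x = 4835 lb, O_y = 993.9 lb

ΣM about O: T·sin21°·7.8 − 1250·5.15 − 1200·5.6 − 400·3.3 = 0 → T = 14477.5/(7.8·0.358368) = 5179.28 ≈ 5179 lb.
ΣF_x = 0: O_x − T·cos21° = 0 → O_x = 5179.28 × 0.93358 = 4835 lb.
ΣF_y = 0: O_y + T·sin21° − 1250 − 1200 − 400 = 0 → O_y = 2850 − 5179.28 × 0.358368 = 993.9 lb.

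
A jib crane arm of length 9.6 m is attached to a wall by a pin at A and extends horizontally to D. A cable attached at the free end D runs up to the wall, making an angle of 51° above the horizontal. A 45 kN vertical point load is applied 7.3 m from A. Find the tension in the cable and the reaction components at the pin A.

ΣM about A: T·sin51°·9.6 − 45·7.3 = 0 → T = 328.5/(9.6·0.777146) = 44.0313 ≈ 44.03 kN.
ΣF_x = 0: A_x − T·cos51° = 0 → A_x = 44.0313 × 0.62932 = 27.71 kN.
ΣF_y = 0: A_y + T·sin51° − 45 = 0 → A_y = 45 − 44.0313 × 0.777146 = 10.78 kN.

T = 44.03 kN, A_x = 27.71 kN, A_y = 10.78 kN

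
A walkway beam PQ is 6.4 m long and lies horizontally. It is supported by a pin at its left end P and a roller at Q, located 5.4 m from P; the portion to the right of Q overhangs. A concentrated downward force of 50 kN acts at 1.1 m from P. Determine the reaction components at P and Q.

Taking moments about P: Q_y·5.4 − 50·1.1 = 0 → Q_y = 55/5.4 = 10.1852 ≈ 10.19 kN.
ΣF_y = 0: P_y + 10.1852 − 50 = 0 → P_y = 39.81 kN.
ΣF_x = 0: no horizontal applied forces, so P_x = 0.

P_x = 0, P_y = 39.81 kN, Q_y = 10.19 kN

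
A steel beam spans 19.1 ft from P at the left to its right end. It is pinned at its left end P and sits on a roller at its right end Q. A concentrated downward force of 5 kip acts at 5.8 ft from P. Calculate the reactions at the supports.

P_x = 0, P_y = 3.482 kip, Q_y = 1.518 kip

Moments about P: Q_y·19.1 − 5·5.8 = 0 → Q_y = 29/19.1 = 1.51832 ≈ 1.518 kip.
ΣF_y = 0: P_y + 1.51832 − 5 = 0 → P_y = 3.482 kip.
ΣF_x = 0: no horizontal applied forces, so P_x = 0.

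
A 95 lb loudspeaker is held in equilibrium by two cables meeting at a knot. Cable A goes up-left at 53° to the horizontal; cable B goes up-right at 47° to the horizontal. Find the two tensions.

T_A = 65.79 lb, T_B = 58.05 lb

ΣF_x = 0: −T_A·cos53° + T_B·cos47° = 0 → T_B = 0.882429·T_A.
ΣF_y = 0: T_A·sin53° + T_B·sin47° = 95.
Substitute: T_A·(0.798636 + 0.882429·0.731354) = 95 → T_A = 65.7893 ≈ 65.79 lb.
Then T_B = 0.882429 × 65.7893 = 58.05 lb.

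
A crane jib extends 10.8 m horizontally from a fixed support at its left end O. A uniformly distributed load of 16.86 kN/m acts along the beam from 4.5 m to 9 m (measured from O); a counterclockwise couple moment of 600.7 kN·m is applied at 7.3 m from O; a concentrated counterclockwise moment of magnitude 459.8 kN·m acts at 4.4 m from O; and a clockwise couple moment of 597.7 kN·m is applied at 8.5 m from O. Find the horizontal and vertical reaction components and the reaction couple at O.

Resultant of the distributed load: 16.86 × 4.5 = 75.87 kN at 6.75 m from O.
ΣF_x = 0: O_x = 0.
ΣF_y = 0: O_y − 16.86·4.5 = 0 → O_y = 75.87 kN.
ΣM about O: M_O − (16.86·4.5)·6.75 + 600.7 + 459.8 − 597.7 = 0 → M_O = 49.32 kN·m.

O_x = 0, O_y = 75.87 kN, M_O = 49.32 kN·m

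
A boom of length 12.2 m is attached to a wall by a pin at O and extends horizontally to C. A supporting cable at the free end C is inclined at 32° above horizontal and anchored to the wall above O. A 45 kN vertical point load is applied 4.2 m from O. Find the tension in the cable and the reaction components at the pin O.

T = 29.23 kN, O_x = 24.79 kN, O_y = 29.51 kN

ΣM about O: T·sin32°·12.2 − 45·4.2 = 0 → T = 189/(12.2·0.529919) = 29.2343 ≈ 29.23 kN.
ΣF_x = 0: O_x − T·cos32° = 0 → O_x = 29.2343 × 0.848048 = 24.79 kN.
ΣF_y = 0: O_y + T·sin32° − 45 = 0 → O_y = 45 − 29.2343 × 0.529919 = 29.51 kN.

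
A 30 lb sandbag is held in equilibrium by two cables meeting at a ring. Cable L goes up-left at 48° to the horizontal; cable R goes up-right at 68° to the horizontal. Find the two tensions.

T_L = 12.50 lb, T_R = 22.33 lb

ΣF_x = 0: −T_L·cos48° + T_R·cos68° = 0 → T_R = 1.78622·T_L.
ΣF_y = 0: T_L·sin48° + T_R·sin68° = 30.
Substitute: T_L·(0.743145 + 1.78622·0.927184) = 30 → T_L = 12.5036 ≈ 12.50 lb.
Then T_R = 1.78622 × 12.5036 = 22.33 lb.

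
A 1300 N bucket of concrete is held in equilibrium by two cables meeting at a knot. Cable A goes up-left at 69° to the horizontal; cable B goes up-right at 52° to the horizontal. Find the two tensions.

ΣF_x = 0: −T_A·cos69° + T_B·cos52° = 0 → T_B = 0.582086·T_A.
ΣF_y = 0: T_A·sin69° + T_B·sin52° = 1300.
Substitute: T_A·(0.93358 + 0.582086·0.788011) = 1300 → T_A = 933.727 ≈ 933.7 N.
Then T_B = 0.582086 × 933.727 = 543.5 N.

T_A = 933.7 N, T_B = 543.5 N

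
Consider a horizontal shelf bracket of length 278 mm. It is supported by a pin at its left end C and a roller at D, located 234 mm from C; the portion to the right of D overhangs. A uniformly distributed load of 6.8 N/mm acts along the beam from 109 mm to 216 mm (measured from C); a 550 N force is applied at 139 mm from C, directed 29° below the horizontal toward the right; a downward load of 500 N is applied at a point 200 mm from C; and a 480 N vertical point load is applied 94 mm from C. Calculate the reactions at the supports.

Resultant of the distributed load: 6.8 × 107 = 727.6 N at 162.5 mm from C.
Moments about C: D_y·234 − (6.8·107)·162.5 − 550·sin29°·139 − 500·200 − 480·94 = 0 → D_y = 300419/234 = 1283.84 ≈ 1284 N.
ΣF_y = 0: C_y + 1283.84 − 6.8·107 − 550·sin29° − 500 − 480 = 0 → C_y = 690.4 N.
ΣF_x = 0: C_x + 550·cos29° = 0 → C_x = -481.0 N.

C_x = -481.0 N, C_y = 690.4 N, D_y = 1284 N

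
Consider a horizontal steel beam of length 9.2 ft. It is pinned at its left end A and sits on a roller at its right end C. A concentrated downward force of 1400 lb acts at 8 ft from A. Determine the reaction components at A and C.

A_x = 0, A_y = 182.6 lb, C_y = 1217 lb

Taking moments about A: C_y·9.2 − 1400·8 = 0 → C_y = 11200/9.2 = 1217.39 ≈ 1217 lb.
ΣF_y = 0: A_y + 1217.39 − 1400 = 0 → A_y = 182.6 lb.
ΣF_x = 0: no horizontal applied forces, so A_x = 0.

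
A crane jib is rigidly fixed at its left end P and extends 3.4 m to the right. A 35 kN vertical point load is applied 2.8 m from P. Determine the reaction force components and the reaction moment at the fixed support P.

P_x = 0, P_y = 35.00 kN, M_P = 98.00 kN·m

ΣF_x = 0: P_x = 0.
ΣF_y = 0: P_y − 35 = 0 → P_y = 35.00 kN.
ΣM about P: M_P − 35·2.8 = 0 → M_P = 98.00 kN·m.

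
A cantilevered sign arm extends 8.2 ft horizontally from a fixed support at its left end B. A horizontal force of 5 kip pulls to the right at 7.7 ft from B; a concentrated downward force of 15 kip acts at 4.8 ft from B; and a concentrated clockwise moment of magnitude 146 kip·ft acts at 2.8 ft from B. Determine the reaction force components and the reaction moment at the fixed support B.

B_x = -5.000 kip, B_y = 15.00 kip, M_B = 218.0 kip·ft

ΣF_x = 0: B_x + 5 = 0 → B_x = -5.000 kip.
ΣF_y = 0: B_y − 15 = 0 → B_y = 15.00 kip.
ΣM about B: M_B − 15·4.8 − 146 = 0 → M_B = 218.0 kip·ft.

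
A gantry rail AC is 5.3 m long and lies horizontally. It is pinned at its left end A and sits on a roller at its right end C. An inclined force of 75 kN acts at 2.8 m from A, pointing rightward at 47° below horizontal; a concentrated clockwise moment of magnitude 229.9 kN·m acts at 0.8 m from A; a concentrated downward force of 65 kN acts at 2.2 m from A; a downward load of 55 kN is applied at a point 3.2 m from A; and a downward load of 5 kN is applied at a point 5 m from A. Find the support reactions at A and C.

A_x = -51.15 kN, A_y = 42.59 kN, C_y = 137.3 kN

Taking moments about A: C_y·5.3 − 75·sin47°·2.8 − 229.9 − 65·2.2 − 55·3.2 − 5·5 = 0 → C_y = 727.484/5.3 = 137.261 ≈ 137.3 kN.
ΣF_y = 0: A_y + 137.261 − 75·sin47° − 65 − 55 − 5 = 0 → A_y = 42.59 kN.
ΣF_x = 0: A_x + 75·cos47° = 0 → A_x = -51.15 kN.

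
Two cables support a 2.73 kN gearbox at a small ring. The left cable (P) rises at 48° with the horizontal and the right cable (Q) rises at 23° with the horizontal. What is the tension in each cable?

T_P = 2.658 kN, T_Q = 1.932 kN

ΣF_x = 0: −T_P·cos48° + T_Q·cos23° = 0 → T_Q = 0.726917·T_P.
ΣF_y = 0: T_P·sin48° + T_Q·sin23° = 2.73.
Substitute: T_P·(0.743145 + 0.726917·0.390731) = 2.73 → T_P = 2.65778 ≈ 2.658 kN.
Then T_Q = 0.726917 × 2.65778 = 1.932 kN.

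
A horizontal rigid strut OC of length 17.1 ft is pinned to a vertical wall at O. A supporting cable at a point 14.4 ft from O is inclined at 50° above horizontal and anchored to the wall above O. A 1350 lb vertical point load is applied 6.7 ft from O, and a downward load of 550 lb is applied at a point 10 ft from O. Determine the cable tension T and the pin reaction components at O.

T = 1319 lb, O_x = 847.5 lb, O_y = 889.9 lb

ΣM about O: T·sin50°·14.4 − 1350·6.7 − 550·10 = 0 → T = 14545/(14.4·0.766044) = 1318.55 ≈ 1319 lb.
ΣF_x = 0: O_x − T·cos50° = 0 → O_x = 1318.55 × 0.642788 = 847.5 lb.
ΣF_y = 0: O_y + T·sin50° − 1350 − 550 = 0 → O_y = 1900 − 1318.55 × 0.766044 = 889.9 lb.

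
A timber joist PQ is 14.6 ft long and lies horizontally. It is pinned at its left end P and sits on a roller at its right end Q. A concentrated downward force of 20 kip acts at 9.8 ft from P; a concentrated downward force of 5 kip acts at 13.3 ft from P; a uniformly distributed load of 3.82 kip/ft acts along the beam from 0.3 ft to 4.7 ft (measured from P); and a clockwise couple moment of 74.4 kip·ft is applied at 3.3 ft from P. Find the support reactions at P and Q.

P_x = 0, P_y = 15.85 kip, Q_y = 25.95 kip

Resultant of the distributed load: 3.82 × 4.4 = 16.808 kip at 2.5 ft from P.
Moments about P: Q_y·14.6 − 20·9.8 − 5·13.3 − (3.82·4.4)·2.5 − 74.4 = 0 → Q_y = 378.92/14.6 = 25.9534 ≈ 25.95 kip.
ΣF_y = 0: P_y + 25.9534 − 20 − 5 − 3.82·4.4 = 0 → P_y = 15.85 kip.
ΣF_x = 0: no horizontal applied forces, so P_x = 0.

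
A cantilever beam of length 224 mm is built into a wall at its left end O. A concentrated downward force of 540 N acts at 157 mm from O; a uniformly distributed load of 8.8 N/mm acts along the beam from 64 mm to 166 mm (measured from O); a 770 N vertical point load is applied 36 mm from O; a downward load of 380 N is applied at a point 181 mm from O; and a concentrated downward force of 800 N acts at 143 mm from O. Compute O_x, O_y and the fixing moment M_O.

Resultant of the distributed load: 8.8 × 102 = 897.6 N at 115 mm from O.
ΣF_x = 0: O_x = 0.
ΣF_y = 0: O_y − 540 − 8.8·102 − 770 − 380 − 800 = 0 → O_y = 3388 N.
ΣM about O: M_O − 540·157 − (8.8·102)·115 − 770·36 − 380·181 − 800·143 = 0 → M_O = 398900 N·mm.

O_x = 0, O_y = 3388 N, M_O = 398900 N·mm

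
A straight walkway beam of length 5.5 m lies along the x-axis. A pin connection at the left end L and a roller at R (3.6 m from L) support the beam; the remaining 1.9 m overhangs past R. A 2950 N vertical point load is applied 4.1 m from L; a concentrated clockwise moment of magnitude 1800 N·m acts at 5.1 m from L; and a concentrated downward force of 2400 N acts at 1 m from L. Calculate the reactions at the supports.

L_x = 0, L_y = 823.6 N, R_y = 4526 N

ΣM about L: R_y·3.6 − 2950·4.1 − 1800 − 2400·1 = 0 → R_y = 16295/3.6 = 4526.39 ≈ 4526 N.
ΣF_y = 0: L_y + 4526.39 − 2950 − 2400 = 0 → L_y = 823.6 N.
ΣF_x = 0: no horizontal applied forces, so L_x = 0.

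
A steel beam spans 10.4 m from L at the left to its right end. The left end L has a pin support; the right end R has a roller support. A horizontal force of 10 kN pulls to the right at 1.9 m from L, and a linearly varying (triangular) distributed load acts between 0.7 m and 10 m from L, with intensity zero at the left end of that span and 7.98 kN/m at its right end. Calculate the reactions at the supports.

Resultant of the triangular load: ½ × 7.98 × 9.3 = 37.107 kN, acting at 6.9 m from L (one-third of the span from the peak).
Taking moments about L: R_y·10.4 − (½·7.98·9.3)·6.9 = 0 → R_y = 256.0383/10.4 = 24.6191 ≈ 24.62 kN.
ΣF_y = 0: L_y + 24.6191 − ½·7.98·9.3 = 0 → L_y = 12.49 kN.
ΣF_x = 0: L_x + 10 = 0 → L_x = -10.00 kN.

L_x = -10.00 kN, L_y = 12.49 kN, R_y = 24.62 kN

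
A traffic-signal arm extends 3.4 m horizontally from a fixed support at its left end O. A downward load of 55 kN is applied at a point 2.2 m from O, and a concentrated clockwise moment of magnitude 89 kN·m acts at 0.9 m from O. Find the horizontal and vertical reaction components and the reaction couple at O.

ΣF_x = 0: O_x = 0.
ΣF_y = 0: O_y − 55 = 0 → O_y = 55.00 kN.
ΣM about O: M_O − 55·2.2 − 89 = 0 → M_O = 210.0 kN·m.

O_x = 0, O_y = 55.00 kN, M_O = 210.0 kN·m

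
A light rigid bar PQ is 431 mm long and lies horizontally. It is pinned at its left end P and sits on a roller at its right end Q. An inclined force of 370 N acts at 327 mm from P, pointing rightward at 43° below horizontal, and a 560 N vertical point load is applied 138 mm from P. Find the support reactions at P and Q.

Moments about P: Q_y·431 − 370·sin43°·327 − 560·138 = 0 → Q_y = 159795/431 = 370.754 ≈ 370.8 N.
ΣF_y = 0: P_y + 370.754 − 370·sin43° − 560 = 0 → P_y = 441.6 N.
ΣF_x = 0: P_x + 370·cos43° = 0 → P_x = -270.6 N.

P_x = -270.6 N, P_y = 441.6 N, Q_y = 370.8 N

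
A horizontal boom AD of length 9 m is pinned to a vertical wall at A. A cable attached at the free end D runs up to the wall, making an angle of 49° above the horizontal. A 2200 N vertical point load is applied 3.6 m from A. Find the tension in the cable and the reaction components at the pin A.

T = 1166 N, A_x = 765.0 N, A_y = 1320 N

ΣM about A: T·sin49°·9 − 2200·3.6 = 0 → T = 7920/(9·0.75471) = 1166.01 ≈ 1166 N.
ΣF_x = 0: A_x − T·cos49° = 0 → A_x = 1166.01 × 0.656059 = 765.0 N.
ΣF_y = 0: A_y + T·sin49° − 2200 = 0 → A_y = 2200 − 1166.01 × 0.75471 = 1320 N.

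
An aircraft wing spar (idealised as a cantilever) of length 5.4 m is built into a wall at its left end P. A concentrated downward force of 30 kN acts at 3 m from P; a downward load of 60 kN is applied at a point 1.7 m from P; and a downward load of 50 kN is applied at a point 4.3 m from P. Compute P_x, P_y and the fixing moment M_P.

ΣF_x = 0: P_x = 0.
ΣF_y = 0: P_y − 30 − 60 − 50 = 0 → P_y = 140.0 kN.
ΣM about P: M_P − 30·3 − 60·1.7 − 50·4.3 = 0 → M_P = 407.0 kN·m.

P_x = 0, P_y = 140.0 kN, M_P = 407.0 kN·m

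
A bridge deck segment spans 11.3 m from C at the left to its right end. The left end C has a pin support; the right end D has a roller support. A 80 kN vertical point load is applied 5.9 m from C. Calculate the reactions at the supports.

Taking moments about C: D_y·11.3 − 80·5.9 = 0 → D_y = 472/11.3 = 41.7699 ≈ 41.77 kN.
ΣF_y = 0: C_y + 41.7699 − 80 = 0 → C_y = 38.23 kN.
ΣF_x = 0: no horizontal applied forces, so C_x = 0.

C_x = 0, C_y = 38.23 kN, D_y = 41.77 kN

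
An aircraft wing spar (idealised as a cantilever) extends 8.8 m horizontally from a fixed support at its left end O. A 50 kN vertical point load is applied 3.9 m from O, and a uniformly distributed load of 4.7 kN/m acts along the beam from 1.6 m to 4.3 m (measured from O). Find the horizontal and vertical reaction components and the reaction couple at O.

Resultant of the distributed load: 4.7 × 2.7 = 12.69 kN at 2.95 m from O.
ΣF_x = 0: O_x = 0.
ΣF_y = 0: O_y − 50 − 4.7·2.7 = 0 → O_y = 62.69 kN.
ΣM about O: M_O − 50·3.9 − (4.7·2.7)·2.95 = 0 → M_O = 232.4 kN·m.

O_x = 0, O_y = 62.69 kN, M_O = 232.4 kN·m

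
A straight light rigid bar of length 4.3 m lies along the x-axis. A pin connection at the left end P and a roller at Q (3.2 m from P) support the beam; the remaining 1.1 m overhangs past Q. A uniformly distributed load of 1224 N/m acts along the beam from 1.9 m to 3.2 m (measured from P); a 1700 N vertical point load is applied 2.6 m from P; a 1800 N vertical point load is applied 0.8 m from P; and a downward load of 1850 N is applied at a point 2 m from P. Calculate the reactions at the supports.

P_x = 0, P_y = 2686 N, Q_y = 4255 N

Resultant of the distributed load: 1224 × 1.3 = 1591.2 N at 2.55 m from P.
ΣM about P: Q_y·3.2 − (1224·1.3)·2.55 − 1700·2.6 − 1800·0.8 − 1850·2 = 0 → Q_y = 13617.56/3.2 = 4255.49 ≈ 4255 N.
ΣF_y = 0: P_y + 4255.49 − 1224·1.3 − 1700 − 1800 − 1850 = 0 → P_y = 2686 N.
ΣF_x = 0: no horizontal applied forces, so P_x = 0.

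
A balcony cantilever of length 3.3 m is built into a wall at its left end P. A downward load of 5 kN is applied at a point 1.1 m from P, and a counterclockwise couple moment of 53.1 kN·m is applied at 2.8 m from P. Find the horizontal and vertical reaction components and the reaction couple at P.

P_x = 0, P_y = 5.000 kN, M_P = -47.60 kN·m

ΣF_x = 0: P_x = 0.
ΣF_y = 0: P_y − 5 = 0 → P_y = 5.000 kN.
ΣM about P: M_P − 5·1.1 + 53.1 = 0 → M_P = -47.60 kN·m.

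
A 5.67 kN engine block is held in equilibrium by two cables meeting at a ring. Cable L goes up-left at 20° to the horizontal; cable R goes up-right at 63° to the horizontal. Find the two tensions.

T_L = 2.593 kN, T_R = 5.368 kN

ΣF_x = 0: −T_L·cos20° + T_R·cos63° = 0 → T_R = 2.06985·T_L.
ΣF_y = 0: T_L·sin20° + T_R·sin63° = 5.67.
Substitute: T_L·(0.34202 + 2.06985·0.891007) = 5.67 → T_L = 2.59346 ≈ 2.593 kN.
Then T_R = 2.06985 × 2.59346 = 5.368 kN.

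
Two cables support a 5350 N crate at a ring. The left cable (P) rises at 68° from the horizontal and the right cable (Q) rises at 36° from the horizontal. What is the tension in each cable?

ΣF_x = 0: −T_P·cos68° + T_Q·cos36° = 0 → T_Q = 0.463039·T_P.
ΣF_y = 0: T_P·sin68° + T_Q·sin36° = 5350.
Substitute: T_P·(0.927184 + 0.463039·0.587785) = 5350 → T_P = 4460.74 ≈ 4461 N.
Then T_Q = 0.463039 × 4460.74 = 2065 N.

T_P = 4461 N, T_Q = 2065 N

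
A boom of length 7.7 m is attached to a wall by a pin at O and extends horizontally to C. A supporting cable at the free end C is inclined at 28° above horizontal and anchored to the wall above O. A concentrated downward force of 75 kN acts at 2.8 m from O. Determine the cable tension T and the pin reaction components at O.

T = 58.09 kN, O_x = 51.29 kN, O_y = 47.73 kN

ΣM about O: T·sin28°·7.7 − 75·2.8 = 0 → T = 210/(7.7·0.469472) = 58.0923 ≈ 58.09 kN.
ΣF_x = 0: O_x − T·cos28° = 0 → O_x = 58.0923 × 0.882948 = 51.29 kN.
ΣF_y = 0: O_y + T·sin28° − 75 = 0 → O_y = 75 − 58.0923 × 0.469472 = 47.73 kN.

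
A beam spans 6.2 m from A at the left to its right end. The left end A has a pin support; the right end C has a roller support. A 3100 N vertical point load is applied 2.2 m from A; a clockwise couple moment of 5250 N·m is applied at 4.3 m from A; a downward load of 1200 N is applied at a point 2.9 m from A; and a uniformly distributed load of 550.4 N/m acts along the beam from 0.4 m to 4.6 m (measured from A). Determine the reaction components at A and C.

Resultant of the distributed load: 550.4 × 4.2 = 2311.68 N at 2.5 m from A.
Moments about A: C_y·6.2 − 3100·2.2 − 5250 − 1200·2.9 − (550.4·4.2)·2.5 = 0 → C_y = 21329.2/6.2 = 3440.19 ≈ 3440 N.
ΣF_y = 0: A_y + 3440.19 − 3100 − 1200 − 550.4·4.2 = 0 → A_y = 3171 N.
ΣF_x = 0: no horizontal applied forces, so A_x = 0.

A_x = 0, A_y = 3171 N, C_y = 3440 N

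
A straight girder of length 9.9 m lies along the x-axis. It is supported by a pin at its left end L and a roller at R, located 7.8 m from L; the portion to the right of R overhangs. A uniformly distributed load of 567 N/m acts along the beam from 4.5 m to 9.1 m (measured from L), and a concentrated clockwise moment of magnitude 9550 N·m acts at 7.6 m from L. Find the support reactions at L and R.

Resultant of the distributed load: 567 × 4.6 = 2608.2 N at 6.8 m from L.
Moments about L: R_y·7.8 − (567·4.6)·6.8 − 9550 = 0 → R_y = 27285.76/7.8 = 3498.17 ≈ 3498 N.
ΣF_y = 0: L_y + 3498.17 − 567·4.6 = 0 → L_y = -890.0 N.
ΣF_x = 0: no horizontal applied forces, so L_x = 0.

L_x = 0, L_y = -890.0 N, R_y = 3498 N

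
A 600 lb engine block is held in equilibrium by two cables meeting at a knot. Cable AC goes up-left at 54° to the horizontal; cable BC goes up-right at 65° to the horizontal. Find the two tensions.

ΣF_x = 0: −T_AC·cos54° + T_BC·cos65° = 0 → T_BC = 1.39082·T_AC.
ΣF_y = 0: T_AC·sin54° + T_BC·sin65° = 600.
Substitute: T_AC·(0.809017 + 1.39082·0.906308) = 600 → T_AC = 289.921 ≈ 289.9 lb.
Then T_BC = 1.39082 × 289.921 = 403.2 lb.

T_AC = 289.9 lb, T_BC = 403.2 lb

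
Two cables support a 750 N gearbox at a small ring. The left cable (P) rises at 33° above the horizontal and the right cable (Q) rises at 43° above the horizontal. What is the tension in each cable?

ΣF_x = 0: −T_P·cos33° + T_Q·cos43° = 0 → T_Q = 1.14674·T_P.
ΣF_y = 0: T_P·sin33° + T_Q·sin43° = 750.
Substitute: T_P·(0.544639 + 1.14674·0.681998) = 750 → T_P = 565.307 ≈ 565.3 N.
Then T_Q = 1.14674 × 565.307 = 648.3 N.

T_P = 565.3 N, T_Q = 648.3 N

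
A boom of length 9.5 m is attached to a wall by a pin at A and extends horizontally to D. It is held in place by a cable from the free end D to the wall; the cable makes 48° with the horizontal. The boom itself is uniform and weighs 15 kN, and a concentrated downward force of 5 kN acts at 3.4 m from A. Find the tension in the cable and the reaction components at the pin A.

ΣM about A: T·sin48°·9.5 − 15·4.75 − 5·3.4 = 0 → T = 88.25/(9.5·0.743145) = 12.5002 ≈ 12.50 kN.
ΣF_x = 0: A_x − T·cos48° = 0 → A_x = 12.5002 × 0.669131 = 8.364 kN.
ΣF_y = 0: A_y + T·sin48° − 15 − 5 = 0 → A_y = 20 − 12.5002 × 0.743145 = 10.71 kN.

T = 12.50 kN, A_x = 8.364 kN, A_y = 10.71 kN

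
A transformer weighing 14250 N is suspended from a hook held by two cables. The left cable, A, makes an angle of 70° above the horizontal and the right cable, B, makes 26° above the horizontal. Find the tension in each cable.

ΣF_x = 0: −T_A·cos70° + T_B·cos26° = 0 → T_B = 0.380532·T_A.
ΣF_y = 0: T_A·sin70° + T_B·sin26° = 14250.
Substitute: T_A·(0.939693 + 0.380532·0.438371) = 14250 → T_A = 12878.4 ≈ 12880 N.
Then T_B = 0.380532 × 12878.4 = 4901 N.

T_A = 12880 N, T_B = 4901 N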